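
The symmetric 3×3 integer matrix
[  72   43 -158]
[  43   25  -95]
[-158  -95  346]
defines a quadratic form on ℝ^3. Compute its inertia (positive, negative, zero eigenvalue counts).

Answer: (1, 2, 0)

Derivation:
step 0: pivot 72 → sign +
step 1: pivot -49/72 → sign −
step 2: pivot -6/49 → sign −
signature = (1, 2, 0)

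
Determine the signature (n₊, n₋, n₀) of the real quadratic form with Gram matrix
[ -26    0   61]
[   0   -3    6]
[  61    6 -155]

step 0: pivot -26 → sign −
step 1: pivot -3 → sign −
step 2: pivot 3/26 → sign +
signature = (1, 2, 0)

Answer: (1, 2, 0)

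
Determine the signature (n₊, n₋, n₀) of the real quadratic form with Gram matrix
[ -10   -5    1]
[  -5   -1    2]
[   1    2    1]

step 0: pivot -10 → sign −
step 1: pivot 3/2 → sign +
step 2: pivot -2/5 → sign −
signature = (1, 2, 0)

Answer: (1, 2, 0)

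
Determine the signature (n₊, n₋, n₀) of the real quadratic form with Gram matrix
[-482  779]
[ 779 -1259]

step 0: pivot -482 → sign −
step 1: pivot 3/482 → sign +
signature = (1, 1, 0)

Answer: (1, 1, 0)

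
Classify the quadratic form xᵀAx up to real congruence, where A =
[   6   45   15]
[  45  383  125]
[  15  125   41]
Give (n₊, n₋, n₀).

step 0: pivot 6 → sign +
step 1: pivot 91/2 → sign +
step 2: pivot 6/91 → sign +
signature = (3, 0, 0)

Answer: (3, 0, 0)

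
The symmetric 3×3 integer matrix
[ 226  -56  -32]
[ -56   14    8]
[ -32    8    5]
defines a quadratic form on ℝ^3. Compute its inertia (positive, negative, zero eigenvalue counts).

step 0: pivot 226 → sign +
step 1: pivot 14/113 → sign +
step 2: pivot 3/7 → sign +
signature = (3, 0, 0)

Answer: (3, 0, 0)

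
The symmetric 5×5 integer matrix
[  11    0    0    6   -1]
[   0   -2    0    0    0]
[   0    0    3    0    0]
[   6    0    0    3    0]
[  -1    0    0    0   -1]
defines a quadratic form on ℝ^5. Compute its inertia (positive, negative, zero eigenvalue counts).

step 0: pivot 11 → sign +
step 1: pivot -2 → sign −
step 2: pivot 3 → sign +
step 3: pivot -3/11 → sign −
step 4: row/col 4 already zero → sign 0
signature = (2, 2, 1)

Answer: (2, 2, 1)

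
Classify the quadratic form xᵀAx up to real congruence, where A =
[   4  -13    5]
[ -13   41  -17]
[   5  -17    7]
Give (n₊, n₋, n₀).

Answer: (2, 1, 0)

Derivation:
step 0: pivot 4 → sign +
step 1: pivot -5/4 → sign −
step 2: pivot 6/5 → sign +
signature = (2, 1, 0)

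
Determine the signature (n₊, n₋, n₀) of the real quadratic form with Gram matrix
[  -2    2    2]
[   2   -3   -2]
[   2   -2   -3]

step 0: pivot -2 → sign −
step 1: pivot -1 → sign −
step 2: pivot -1 → sign −
signature = (0, 3, 0)

Answer: (0, 3, 0)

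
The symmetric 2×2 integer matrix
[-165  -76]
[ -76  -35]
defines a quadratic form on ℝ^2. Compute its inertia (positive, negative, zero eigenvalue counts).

Answer: (1, 1, 0)

Derivation:
step 0: pivot -165 → sign −
step 1: pivot 1/165 → sign +
signature = (1, 1, 0)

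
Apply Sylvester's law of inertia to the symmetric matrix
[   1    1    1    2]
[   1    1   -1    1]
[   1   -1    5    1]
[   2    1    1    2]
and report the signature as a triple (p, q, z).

Answer: (2, 1, 1)

Derivation:
step 0: pivot 1 → sign +
step 1: pivot 4 → sign +
step 2: pivot -1 → sign −
step 3: row/col 3 already zero → sign 0
signature = (2, 1, 1)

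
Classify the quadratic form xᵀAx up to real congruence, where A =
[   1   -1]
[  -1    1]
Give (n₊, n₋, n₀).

step 0: pivot 1 → sign +
step 1: row/col 1 already zero → sign 0
signature = (1, 0, 1)

Answer: (1, 0, 1)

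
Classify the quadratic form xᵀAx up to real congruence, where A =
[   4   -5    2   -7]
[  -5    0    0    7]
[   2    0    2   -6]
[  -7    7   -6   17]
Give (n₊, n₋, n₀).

step 0: pivot 4 → sign +
step 1: pivot -25/4 → sign −
step 2: pivot 2 → sign +
step 3: pivot 3/25 → sign +
signature = (3, 1, 0)

Answer: (3, 1, 0)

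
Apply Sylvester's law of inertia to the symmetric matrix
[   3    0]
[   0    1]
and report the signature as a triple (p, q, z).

Answer: (2, 0, 0)

Derivation:
step 0: pivot 3 → sign +
step 1: pivot 1 → sign +
signature = (2, 0, 0)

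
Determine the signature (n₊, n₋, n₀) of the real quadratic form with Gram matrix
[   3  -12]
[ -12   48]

Answer: (1, 0, 1)

Derivation:
step 0: pivot 3 → sign +
step 1: row/col 1 already zero → sign 0
signature = (1, 0, 1)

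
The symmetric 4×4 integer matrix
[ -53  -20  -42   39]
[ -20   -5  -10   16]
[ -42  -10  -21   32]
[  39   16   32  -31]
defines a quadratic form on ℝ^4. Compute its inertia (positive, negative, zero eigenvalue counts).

step 0: pivot -53 → sign −
step 1: pivot 135/53 → sign +
step 2: pivot -31/27 → sign −
step 3: pivot 6/155 → sign +
signature = (2, 2, 0)

Answer: (2, 2, 0)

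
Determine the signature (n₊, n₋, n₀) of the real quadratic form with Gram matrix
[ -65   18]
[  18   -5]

Answer: (0, 2, 0)

Derivation:
step 0: pivot -65 → sign −
step 1: pivot -1/65 → sign −
signature = (0, 2, 0)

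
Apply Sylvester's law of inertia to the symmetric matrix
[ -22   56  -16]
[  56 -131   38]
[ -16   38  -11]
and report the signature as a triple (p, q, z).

Answer: (1, 2, 0)

Derivation:
step 0: pivot -22 → sign −
step 1: pivot 127/11 → sign +
step 2: pivot -1/127 → sign −
signature = (1, 2, 0)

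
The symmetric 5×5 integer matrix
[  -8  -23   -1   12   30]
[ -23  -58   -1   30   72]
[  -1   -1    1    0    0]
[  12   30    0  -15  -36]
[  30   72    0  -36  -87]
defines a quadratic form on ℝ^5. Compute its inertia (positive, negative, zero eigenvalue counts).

step 0: pivot -8 → sign −
step 1: pivot 65/8 → sign +
step 2: pivot 9/13 → sign +
step 3: pivot 1/5 → sign +
step 4: pivot -3 → sign −
signature = (3, 2, 0)

Answer: (3, 2, 0)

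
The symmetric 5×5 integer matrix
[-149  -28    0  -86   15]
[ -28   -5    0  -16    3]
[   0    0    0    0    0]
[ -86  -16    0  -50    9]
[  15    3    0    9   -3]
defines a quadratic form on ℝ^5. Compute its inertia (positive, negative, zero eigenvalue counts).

step 0: pivot -149 → sign −
step 1: pivot 39/149 → sign +
step 2: pivot -6/13 → sign −
step 3: pivot -3/2 → sign −
step 4: row/col 4 already zero → sign 0
signature = (1, 3, 1)

Answer: (1, 3, 1)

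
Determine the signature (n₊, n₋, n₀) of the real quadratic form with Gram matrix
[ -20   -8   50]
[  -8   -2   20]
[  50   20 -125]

step 0: pivot -20 → sign −
step 1: pivot 6/5 → sign +
step 2: row/col 2 already zero → sign 0
signature = (1, 1, 1)

Answer: (1, 1, 1)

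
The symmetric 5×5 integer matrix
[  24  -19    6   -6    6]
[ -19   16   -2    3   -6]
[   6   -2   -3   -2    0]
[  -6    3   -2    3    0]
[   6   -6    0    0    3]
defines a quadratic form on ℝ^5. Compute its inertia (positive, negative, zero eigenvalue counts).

Answer: (3, 2, 0)

Derivation:
step 0: pivot 24 → sign +
step 1: pivot 23/24 → sign +
step 2: pivot -285/23 → sign −
step 3: pivot -13/285 → sign −
step 4: pivot 3/13 → sign +
signature = (3, 2, 0)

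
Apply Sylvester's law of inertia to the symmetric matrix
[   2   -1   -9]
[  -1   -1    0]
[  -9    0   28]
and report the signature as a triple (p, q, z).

Answer: (2, 1, 0)

Derivation:
step 0: pivot 2 → sign +
step 1: pivot -3/2 → sign −
step 2: pivot 1 → sign +
signature = (2, 1, 0)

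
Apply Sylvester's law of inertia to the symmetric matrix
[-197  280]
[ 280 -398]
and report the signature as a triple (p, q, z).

step 0: pivot -197 → sign −
step 1: pivot -6/197 → sign −
signature = (0, 2, 0)

Answer: (0, 2, 0)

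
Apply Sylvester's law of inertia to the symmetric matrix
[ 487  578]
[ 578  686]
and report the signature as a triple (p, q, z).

Answer: (1, 1, 0)

Derivation:
step 0: pivot 487 → sign +
step 1: pivot -2/487 → sign −
signature = (1, 1, 0)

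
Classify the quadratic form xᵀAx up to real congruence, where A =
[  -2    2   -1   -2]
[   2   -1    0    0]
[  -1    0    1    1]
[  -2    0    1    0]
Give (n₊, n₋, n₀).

Answer: (2, 2, 0)

Derivation:
step 0: pivot -2 → sign −
step 1: pivot 1 → sign +
step 2: pivot 1/2 → sign +
step 3: pivot -2 → sign −
signature = (2, 2, 0)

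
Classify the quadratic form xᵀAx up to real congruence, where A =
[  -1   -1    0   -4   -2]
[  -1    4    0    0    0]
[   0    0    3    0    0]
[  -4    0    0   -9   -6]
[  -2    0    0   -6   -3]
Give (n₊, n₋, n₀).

step 0: pivot -1 → sign −
step 1: pivot 5 → sign +
step 2: pivot 3 → sign +
step 3: pivot 19/5 → sign +
step 4: pivot 3/19 → sign +
signature = (4, 1, 0)

Answer: (4, 1, 0)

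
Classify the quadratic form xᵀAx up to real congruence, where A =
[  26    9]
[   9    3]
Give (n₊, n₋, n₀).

step 0: pivot 26 → sign +
step 1: pivot -3/26 → sign −
signature = (1, 1, 0)

Answer: (1, 1, 0)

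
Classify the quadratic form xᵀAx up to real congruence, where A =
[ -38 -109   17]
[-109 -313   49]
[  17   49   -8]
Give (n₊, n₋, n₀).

step 0: pivot -38 → sign −
step 1: pivot -13/38 → sign −
step 2: pivot -3/13 → sign −
signature = (0, 3, 0)

Answer: (0, 3, 0)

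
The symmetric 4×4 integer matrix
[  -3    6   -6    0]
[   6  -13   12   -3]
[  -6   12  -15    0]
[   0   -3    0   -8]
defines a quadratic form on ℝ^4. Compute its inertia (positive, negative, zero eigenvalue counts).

Answer: (1, 3, 0)

Derivation:
step 0: pivot -3 → sign −
step 1: pivot -1 → sign −
step 2: pivot -3 → sign −
step 3: pivot 1 → sign +
signature = (1, 3, 0)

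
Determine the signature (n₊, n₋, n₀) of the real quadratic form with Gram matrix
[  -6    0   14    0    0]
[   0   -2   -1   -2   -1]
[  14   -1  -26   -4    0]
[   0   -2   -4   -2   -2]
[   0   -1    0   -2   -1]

step 0: pivot -6 → sign −
step 1: pivot -2 → sign −
step 2: pivot 43/6 → sign +
step 3: pivot -54/43 → sign −
step 4: pivot -1/27 → sign −
signature = (1, 4, 0)

Answer: (1, 4, 0)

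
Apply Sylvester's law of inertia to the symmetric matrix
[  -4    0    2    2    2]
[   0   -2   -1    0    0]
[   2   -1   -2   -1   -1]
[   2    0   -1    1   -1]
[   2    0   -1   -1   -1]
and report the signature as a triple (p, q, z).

Answer: (1, 3, 1)

Derivation:
step 0: pivot -4 → sign −
step 1: pivot -2 → sign −
step 2: pivot -1/2 → sign −
step 3: pivot 2 → sign +
step 4: row/col 4 already zero → sign 0
signature = (1, 3, 1)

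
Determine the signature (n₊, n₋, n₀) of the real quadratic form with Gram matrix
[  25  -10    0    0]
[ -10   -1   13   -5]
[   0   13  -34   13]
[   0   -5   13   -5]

Answer: (1, 2, 1)

Derivation:
step 0: pivot 25 → sign +
step 1: pivot -5 → sign −
step 2: pivot -1/5 → sign −
step 3: row/col 3 already zero → sign 0
signature = (1, 2, 1)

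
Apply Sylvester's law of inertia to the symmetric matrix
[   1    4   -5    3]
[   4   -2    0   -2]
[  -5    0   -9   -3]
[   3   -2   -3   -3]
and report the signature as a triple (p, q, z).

Answer: (1, 3, 0)

Derivation:
step 0: pivot 1 → sign +
step 1: pivot -18 → sign −
step 2: pivot -106/9 → sign −
step 3: pivot -2/53 → sign −
signature = (1, 3, 0)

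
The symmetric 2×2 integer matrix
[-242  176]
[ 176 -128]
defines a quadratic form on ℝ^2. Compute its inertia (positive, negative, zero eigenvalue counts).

step 0: pivot -242 → sign −
step 1: row/col 1 already zero → sign 0
signature = (0, 1, 1)

Answer: (0, 1, 1)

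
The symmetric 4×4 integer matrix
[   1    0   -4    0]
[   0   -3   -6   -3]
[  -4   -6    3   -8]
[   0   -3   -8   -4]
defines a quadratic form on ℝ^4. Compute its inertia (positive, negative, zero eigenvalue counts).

Answer: (2, 2, 0)

Derivation:
step 0: pivot 1 → sign +
step 1: pivot -3 → sign −
step 2: pivot -1 → sign −
step 3: pivot 3 → sign +
signature = (2, 2, 0)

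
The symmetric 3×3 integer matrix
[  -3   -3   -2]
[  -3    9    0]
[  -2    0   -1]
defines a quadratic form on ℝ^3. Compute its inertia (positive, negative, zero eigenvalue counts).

Answer: (1, 1, 1)

Derivation:
step 0: pivot -3 → sign −
step 1: pivot 12 → sign +
step 2: row/col 2 already zero → sign 0
signature = (1, 1, 1)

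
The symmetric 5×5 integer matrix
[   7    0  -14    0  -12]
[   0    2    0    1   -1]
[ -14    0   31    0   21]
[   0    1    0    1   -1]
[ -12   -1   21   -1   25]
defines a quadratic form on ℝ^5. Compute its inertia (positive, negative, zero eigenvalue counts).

Answer: (5, 0, 0)

Derivation:
step 0: pivot 7 → sign +
step 1: pivot 2 → sign +
step 2: pivot 3 → sign +
step 3: pivot 1/2 → sign +
step 4: pivot 3/7 → sign +
signature = (5, 0, 0)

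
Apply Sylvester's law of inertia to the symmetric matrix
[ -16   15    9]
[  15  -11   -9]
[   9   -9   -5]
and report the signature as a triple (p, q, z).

Answer: (1, 2, 0)

Derivation:
step 0: pivot -16 → sign −
step 1: pivot 49/16 → sign +
step 2: pivot -2/49 → sign −
signature = (1, 2, 0)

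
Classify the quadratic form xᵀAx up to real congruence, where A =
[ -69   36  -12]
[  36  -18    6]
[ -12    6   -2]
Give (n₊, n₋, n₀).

Answer: (1, 1, 1)

Derivation:
step 0: pivot -69 → sign −
step 1: pivot 18/23 → sign +
step 2: row/col 2 already zero → sign 0
signature = (1, 1, 1)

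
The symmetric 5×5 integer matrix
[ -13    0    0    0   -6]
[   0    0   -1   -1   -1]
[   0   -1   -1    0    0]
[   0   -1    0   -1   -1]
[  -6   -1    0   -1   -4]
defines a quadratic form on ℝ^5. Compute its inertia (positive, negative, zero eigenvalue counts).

step 0: pivot -13 → sign −
step 1: pivot -1 → sign −
step 2: pivot 1 → sign +
step 3: pivot -2 → sign −
step 4: pivot -3/13 → sign −
signature = (1, 4, 0)

Answer: (1, 4, 0)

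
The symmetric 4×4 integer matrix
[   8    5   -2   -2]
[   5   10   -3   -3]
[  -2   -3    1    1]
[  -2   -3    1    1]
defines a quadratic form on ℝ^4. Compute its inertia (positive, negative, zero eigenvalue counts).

Answer: (3, 0, 1)

Derivation:
step 0: pivot 8 → sign +
step 1: pivot 55/8 → sign +
step 2: pivot 3/55 → sign +
step 3: row/col 3 already zero → sign 0
signature = (3, 0, 1)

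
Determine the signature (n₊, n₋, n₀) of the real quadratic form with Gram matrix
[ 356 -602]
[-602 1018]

step 0: pivot 356 → sign +
step 1: pivot 1/89 → sign +
signature = (2, 0, 0)

Answer: (2, 0, 0)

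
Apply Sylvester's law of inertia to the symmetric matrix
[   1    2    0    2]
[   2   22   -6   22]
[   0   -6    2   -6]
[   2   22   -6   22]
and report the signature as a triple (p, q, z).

step 0: pivot 1 → sign +
step 1: pivot 18 → sign +
step 2: row/col 2 already zero → sign 0
step 3: row/col 3 already zero → sign 0
signature = (2, 0, 2)

Answer: (2, 0, 2)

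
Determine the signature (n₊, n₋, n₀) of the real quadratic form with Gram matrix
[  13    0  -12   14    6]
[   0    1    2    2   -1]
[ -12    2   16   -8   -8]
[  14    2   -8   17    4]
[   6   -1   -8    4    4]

step 0: pivot 13 → sign +
step 1: pivot 1 → sign +
step 2: pivot 12/13 → sign +
step 3: pivot -3 → sign −
step 4: row/col 4 already zero → sign 0
signature = (3, 1, 1)

Answer: (3, 1, 1)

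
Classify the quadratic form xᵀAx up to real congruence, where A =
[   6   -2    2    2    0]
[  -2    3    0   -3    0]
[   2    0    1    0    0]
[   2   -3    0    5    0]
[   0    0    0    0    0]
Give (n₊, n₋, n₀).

step 0: pivot 6 → sign +
step 1: pivot 7/3 → sign +
step 2: pivot 1/7 → sign +
step 3: pivot 2 → sign +
step 4: row/col 4 already zero → sign 0
signature = (4, 0, 1)

Answer: (4, 0, 1)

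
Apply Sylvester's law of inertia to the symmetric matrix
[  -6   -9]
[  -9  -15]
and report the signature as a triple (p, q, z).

step 0: pivot -6 → sign −
step 1: pivot -3/2 → sign −
signature = (0, 2, 0)

Answer: (0, 2, 0)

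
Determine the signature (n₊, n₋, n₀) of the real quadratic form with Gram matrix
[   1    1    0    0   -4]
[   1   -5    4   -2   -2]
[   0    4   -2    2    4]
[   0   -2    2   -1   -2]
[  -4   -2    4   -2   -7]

Answer: (2, 3, 0)

Derivation:
step 0: pivot 1 → sign +
step 1: pivot -6 → sign −
step 2: pivot 2/3 → sign +
step 3: pivot -1 → sign −
step 4: pivot -1 → sign −
signature = (2, 3, 0)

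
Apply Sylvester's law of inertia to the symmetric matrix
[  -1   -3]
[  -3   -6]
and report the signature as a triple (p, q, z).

step 0: pivot -1 → sign −
step 1: pivot 3 → sign +
signature = (1, 1, 0)

Answer: (1, 1, 0)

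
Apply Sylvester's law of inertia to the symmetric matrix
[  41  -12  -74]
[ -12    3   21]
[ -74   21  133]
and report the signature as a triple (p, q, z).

Answer: (2, 1, 0)

Derivation:
step 0: pivot 41 → sign +
step 1: pivot -21/41 → sign −
step 2: pivot 2/7 → sign +
signature = (2, 1, 0)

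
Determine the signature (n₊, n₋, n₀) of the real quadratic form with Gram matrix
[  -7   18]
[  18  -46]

step 0: pivot -7 → sign −
step 1: pivot 2/7 → sign +
signature = (1, 1, 0)

Answer: (1, 1, 0)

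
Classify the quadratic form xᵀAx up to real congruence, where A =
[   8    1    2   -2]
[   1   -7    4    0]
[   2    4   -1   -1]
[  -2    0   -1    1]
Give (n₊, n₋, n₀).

Answer: (3, 1, 0)

Derivation:
step 0: pivot 8 → sign +
step 1: pivot -57/8 → sign −
step 2: pivot 9/19 → sign +
step 3: pivot 2/9 → sign +
signature = (3, 1, 0)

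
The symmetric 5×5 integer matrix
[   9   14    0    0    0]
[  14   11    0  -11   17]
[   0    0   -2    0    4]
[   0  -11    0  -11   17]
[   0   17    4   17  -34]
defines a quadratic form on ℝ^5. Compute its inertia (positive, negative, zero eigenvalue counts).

step 0: pivot 9 → sign +
step 1: pivot -97/9 → sign −
step 2: pivot -2 → sign −
step 3: pivot 22/97 → sign +
step 4: pivot 3/11 → sign +
signature = (3, 2, 0)

Answer: (3, 2, 0)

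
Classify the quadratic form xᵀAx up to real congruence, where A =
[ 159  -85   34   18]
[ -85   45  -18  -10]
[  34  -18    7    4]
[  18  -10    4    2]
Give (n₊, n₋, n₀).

step 0: pivot 159 → sign +
step 1: pivot -70/159 → sign −
step 2: pivot -1/5 → sign −
step 3: pivot 2/7 → sign +
signature = (2, 2, 0)

Answer: (2, 2, 0)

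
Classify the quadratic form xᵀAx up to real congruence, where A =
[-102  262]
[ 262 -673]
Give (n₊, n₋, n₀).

step 0: pivot -102 → sign −
step 1: pivot -1/51 → sign −
signature = (0, 2, 0)

Answer: (0, 2, 0)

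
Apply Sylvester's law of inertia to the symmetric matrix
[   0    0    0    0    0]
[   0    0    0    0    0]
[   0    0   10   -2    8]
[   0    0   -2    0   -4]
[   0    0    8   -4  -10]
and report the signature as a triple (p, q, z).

Answer: (1, 2, 2)

Derivation:
step 0: pivot 10 → sign +
step 1: pivot -2/5 → sign −
step 2: pivot -2 → sign −
step 3: row/col 3 already zero → sign 0
step 4: row/col 4 already zero → sign 0
signature = (1, 2, 2)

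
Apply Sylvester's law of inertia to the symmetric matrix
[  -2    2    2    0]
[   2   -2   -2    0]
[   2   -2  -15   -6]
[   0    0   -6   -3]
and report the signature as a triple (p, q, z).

step 0: pivot -2 → sign −
step 1: pivot -13 → sign −
step 2: pivot -3/13 → sign −
step 3: row/col 3 already zero → sign 0
signature = (0, 3, 1)

Answer: (0, 3, 1)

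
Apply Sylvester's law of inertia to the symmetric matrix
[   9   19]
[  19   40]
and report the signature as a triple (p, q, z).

step 0: pivot 9 → sign +
step 1: pivot -1/9 → sign −
signature = (1, 1, 0)

Answer: (1, 1, 0)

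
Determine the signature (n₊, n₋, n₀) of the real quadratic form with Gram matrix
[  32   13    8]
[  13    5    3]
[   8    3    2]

Answer: (2, 1, 0)

Derivation:
step 0: pivot 32 → sign +
step 1: pivot -9/32 → sign −
step 2: pivot 2/9 → sign +
signature = (2, 1, 0)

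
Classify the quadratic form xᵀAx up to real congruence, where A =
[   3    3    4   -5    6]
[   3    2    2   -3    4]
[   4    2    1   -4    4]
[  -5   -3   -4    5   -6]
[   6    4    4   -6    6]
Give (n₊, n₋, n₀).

Answer: (2, 3, 0)

Derivation:
step 0: pivot 3 → sign +
step 1: pivot -1 → sign −
step 2: pivot -1/3 → sign −
step 3: pivot 6 → sign +
step 4: pivot -2 → sign −
signature = (2, 3, 0)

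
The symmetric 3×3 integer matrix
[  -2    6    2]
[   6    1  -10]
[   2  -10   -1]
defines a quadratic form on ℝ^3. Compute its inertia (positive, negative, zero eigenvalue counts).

step 0: pivot -2 → sign −
step 1: pivot 19 → sign +
step 2: pivot 3/19 → sign +
signature = (2, 1, 0)

Answer: (2, 1, 0)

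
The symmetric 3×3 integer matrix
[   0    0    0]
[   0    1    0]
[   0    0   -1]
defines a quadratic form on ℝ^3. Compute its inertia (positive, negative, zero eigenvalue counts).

Answer: (1, 1, 1)

Derivation:
step 0: pivot 1 → sign +
step 1: pivot -1 → sign −
step 2: row/col 2 already zero → sign 0
signature = (1, 1, 1)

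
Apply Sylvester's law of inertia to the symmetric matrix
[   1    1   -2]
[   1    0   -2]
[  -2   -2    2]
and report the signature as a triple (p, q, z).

step 0: pivot 1 → sign +
step 1: pivot -1 → sign −
step 2: pivot -2 → sign −
signature = (1, 2, 0)

Answer: (1, 2, 0)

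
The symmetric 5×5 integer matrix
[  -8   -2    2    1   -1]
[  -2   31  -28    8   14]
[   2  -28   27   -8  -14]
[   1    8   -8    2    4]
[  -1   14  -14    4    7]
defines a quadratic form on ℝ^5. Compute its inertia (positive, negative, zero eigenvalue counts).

step 0: pivot -8 → sign −
step 1: pivot 63/2 → sign +
step 2: pivot 12/7 → sign +
step 3: pivot -43/432 → sign −
step 4: pivot 3/43 → sign +
signature = (3, 2, 0)

Answer: (3, 2, 0)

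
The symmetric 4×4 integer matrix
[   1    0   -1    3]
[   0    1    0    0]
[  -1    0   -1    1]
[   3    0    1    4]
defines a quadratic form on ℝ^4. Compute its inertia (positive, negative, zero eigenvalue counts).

step 0: pivot 1 → sign +
step 1: pivot 1 → sign +
step 2: pivot -2 → sign −
step 3: pivot 3 → sign +
signature = (3, 1, 0)

Answer: (3, 1, 0)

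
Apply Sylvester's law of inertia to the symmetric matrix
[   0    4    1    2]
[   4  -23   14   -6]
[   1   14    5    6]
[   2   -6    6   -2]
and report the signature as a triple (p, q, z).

Answer: (1, 3, 0)

Derivation:
step 0: pivot -23 → sign −
step 1: pivot 16/23 → sign +
step 2: pivot -55/16 → sign −
step 3: pivot -6/55 → sign −
signature = (1, 3, 0)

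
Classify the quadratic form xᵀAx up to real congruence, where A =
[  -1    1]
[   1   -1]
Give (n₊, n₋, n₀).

Answer: (0, 1, 1)

Derivation:
step 0: pivot -1 → sign −
step 1: row/col 1 already zero → sign 0
signature = (0, 1, 1)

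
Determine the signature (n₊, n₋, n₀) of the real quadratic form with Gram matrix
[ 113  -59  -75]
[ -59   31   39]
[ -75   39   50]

step 0: pivot 113 → sign +
step 1: pivot 22/113 → sign +
step 2: pivot 1/11 → sign +
signature = (3, 0, 0)

Answer: (3, 0, 0)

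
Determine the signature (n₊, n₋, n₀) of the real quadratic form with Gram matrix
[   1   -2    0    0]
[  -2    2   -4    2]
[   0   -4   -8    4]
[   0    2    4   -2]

step 0: pivot 1 → sign +
step 1: pivot -2 → sign −
step 2: row/col 2 already zero → sign 0
step 3: row/col 3 already zero → sign 0
signature = (1, 1, 2)

Answer: (1, 1, 2)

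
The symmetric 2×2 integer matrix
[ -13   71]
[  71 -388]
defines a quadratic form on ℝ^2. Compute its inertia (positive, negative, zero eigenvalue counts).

Answer: (0, 2, 0)

Derivation:
step 0: pivot -13 → sign −
step 1: pivot -3/13 → sign −
signature = (0, 2, 0)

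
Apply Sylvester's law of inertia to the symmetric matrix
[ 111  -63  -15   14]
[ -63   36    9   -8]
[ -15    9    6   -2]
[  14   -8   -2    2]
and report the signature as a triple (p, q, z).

step 0: pivot 111 → sign +
step 1: pivot 9/37 → sign +
step 2: pivot 3 → sign +
step 3: pivot 2/9 → sign +
signature = (4, 0, 0)

Answer: (4, 0, 0)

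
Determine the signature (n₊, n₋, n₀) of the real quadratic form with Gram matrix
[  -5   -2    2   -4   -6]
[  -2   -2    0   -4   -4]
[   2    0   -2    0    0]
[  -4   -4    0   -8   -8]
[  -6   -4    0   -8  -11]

Answer: (1, 3, 1)

Derivation:
step 0: pivot -5 → sign −
step 1: pivot -6/5 → sign −
step 2: pivot -2/3 → sign −
step 3: pivot 1 → sign +
step 4: row/col 4 already zero → sign 0
signature = (1, 3, 1)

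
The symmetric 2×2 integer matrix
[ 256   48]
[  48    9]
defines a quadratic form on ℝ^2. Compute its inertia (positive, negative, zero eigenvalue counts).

Answer: (1, 0, 1)

Derivation:
step 0: pivot 256 → sign +
step 1: row/col 1 already zero → sign 0
signature = (1, 0, 1)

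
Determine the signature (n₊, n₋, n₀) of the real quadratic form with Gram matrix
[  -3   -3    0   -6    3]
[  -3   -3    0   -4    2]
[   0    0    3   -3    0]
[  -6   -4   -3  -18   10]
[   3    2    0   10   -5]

Answer: (2, 3, 0)

Derivation:
step 0: pivot -3 → sign −
step 1: pivot 3 → sign +
step 2: pivot -9 → sign −
step 3: pivot 4/9 → sign +
step 4: pivot -1/4 → sign −
signature = (2, 3, 0)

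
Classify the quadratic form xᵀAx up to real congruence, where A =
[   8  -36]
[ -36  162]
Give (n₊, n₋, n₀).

step 0: pivot 8 → sign +
step 1: row/col 1 already zero → sign 0
signature = (1, 0, 1)

Answer: (1, 0, 1)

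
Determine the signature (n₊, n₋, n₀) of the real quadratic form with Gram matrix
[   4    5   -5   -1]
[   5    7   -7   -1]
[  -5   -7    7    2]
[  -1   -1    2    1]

step 0: pivot 4 → sign +
step 1: pivot 3/4 → sign +
step 2: pivot 2/3 → sign +
step 3: pivot -3/2 → sign −
signature = (3, 1, 0)

Answer: (3, 1, 0)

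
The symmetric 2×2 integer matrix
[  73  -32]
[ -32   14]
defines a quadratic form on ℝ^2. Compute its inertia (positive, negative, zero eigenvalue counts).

Answer: (1, 1, 0)

Derivation:
step 0: pivot 73 → sign +
step 1: pivot -2/73 → sign −
signature = (1, 1, 0)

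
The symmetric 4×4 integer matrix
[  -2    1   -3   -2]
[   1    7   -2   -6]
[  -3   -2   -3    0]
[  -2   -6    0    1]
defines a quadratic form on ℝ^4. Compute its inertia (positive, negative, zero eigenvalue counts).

step 0: pivot -2 → sign −
step 1: pivot 15/2 → sign +
step 2: pivot -2/15 → sign −
step 3: pivot -3 → sign −
signature = (1, 3, 0)

Answer: (1, 3, 0)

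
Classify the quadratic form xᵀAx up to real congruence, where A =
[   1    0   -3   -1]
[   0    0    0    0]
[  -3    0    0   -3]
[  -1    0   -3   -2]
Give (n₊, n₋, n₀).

Answer: (2, 1, 1)

Derivation:
step 0: pivot 1 → sign +
step 1: pivot -9 → sign −
step 2: pivot 1 → sign +
step 3: row/col 3 already zero → sign 0
signature = (2, 1, 1)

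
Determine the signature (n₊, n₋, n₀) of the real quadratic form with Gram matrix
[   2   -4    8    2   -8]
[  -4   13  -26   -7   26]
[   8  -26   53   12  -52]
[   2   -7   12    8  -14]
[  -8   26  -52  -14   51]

Answer: (4, 1, 0)

Derivation:
step 0: pivot 2 → sign +
step 1: pivot 5 → sign +
step 2: pivot 1 → sign +
step 3: pivot 1/5 → sign +
step 4: pivot -1 → sign −
signature = (4, 1, 0)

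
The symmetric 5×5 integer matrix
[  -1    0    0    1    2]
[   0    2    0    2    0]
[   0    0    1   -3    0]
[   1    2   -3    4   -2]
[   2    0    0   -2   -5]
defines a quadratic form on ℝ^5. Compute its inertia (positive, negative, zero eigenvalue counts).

Answer: (2, 3, 0)

Derivation:
step 0: pivot -1 → sign −
step 1: pivot 2 → sign +
step 2: pivot 1 → sign +
step 3: pivot -6 → sign −
step 4: pivot -1 → sign −
signature = (2, 3, 0)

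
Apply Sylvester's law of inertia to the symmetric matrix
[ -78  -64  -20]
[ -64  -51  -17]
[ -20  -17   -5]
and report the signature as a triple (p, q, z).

Answer: (1, 2, 0)

Derivation:
step 0: pivot -78 → sign −
step 1: pivot 59/39 → sign +
step 2: pivot -6/59 → sign −
signature = (1, 2, 0)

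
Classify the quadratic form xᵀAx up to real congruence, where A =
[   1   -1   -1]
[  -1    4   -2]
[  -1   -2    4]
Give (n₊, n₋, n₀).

Answer: (2, 0, 1)

Derivation:
step 0: pivot 1 → sign +
step 1: pivot 3 → sign +
step 2: row/col 2 already zero → sign 0
signature = (2, 0, 1)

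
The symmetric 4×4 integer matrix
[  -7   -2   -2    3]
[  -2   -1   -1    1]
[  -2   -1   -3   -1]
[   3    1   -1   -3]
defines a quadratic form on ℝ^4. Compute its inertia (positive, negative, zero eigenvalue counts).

Answer: (1, 3, 0)

Derivation:
step 0: pivot -7 → sign −
step 1: pivot -3/7 → sign −
step 2: pivot -2 → sign −
step 3: pivot 1/3 → sign +
signature = (1, 3, 0)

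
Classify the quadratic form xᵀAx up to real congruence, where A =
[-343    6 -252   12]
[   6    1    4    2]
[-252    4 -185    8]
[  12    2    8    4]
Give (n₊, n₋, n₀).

step 0: pivot -343 → sign −
step 1: pivot 379/343 → sign +
step 2: pivot -3/379 → sign −
step 3: row/col 3 already zero → sign 0
signature = (1, 2, 1)

Answer: (1, 2, 1)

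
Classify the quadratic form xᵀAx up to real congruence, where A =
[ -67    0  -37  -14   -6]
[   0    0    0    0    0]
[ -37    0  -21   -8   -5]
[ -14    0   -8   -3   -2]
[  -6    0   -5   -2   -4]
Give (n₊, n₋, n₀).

step 0: pivot -67 → sign −
step 1: pivot -38/67 → sign −
step 2: pivot 1/19 → sign +
step 3: pivot 3/2 → sign +
step 4: row/col 4 already zero → sign 0
signature = (2, 2, 1)

Answer: (2, 2, 1)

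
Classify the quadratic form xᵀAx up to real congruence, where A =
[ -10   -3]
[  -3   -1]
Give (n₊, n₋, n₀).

step 0: pivot -10 → sign −
step 1: pivot -1/10 → sign −
signature = (0, 2, 0)

Answer: (0, 2, 0)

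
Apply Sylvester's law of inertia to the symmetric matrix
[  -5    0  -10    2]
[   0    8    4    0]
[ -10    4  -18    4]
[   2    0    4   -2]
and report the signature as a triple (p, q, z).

step 0: pivot -5 → sign −
step 1: pivot 8 → sign +
step 2: pivot -6/5 → sign −
step 3: row/col 3 already zero → sign 0
signature = (1, 2, 1)

Answer: (1, 2, 1)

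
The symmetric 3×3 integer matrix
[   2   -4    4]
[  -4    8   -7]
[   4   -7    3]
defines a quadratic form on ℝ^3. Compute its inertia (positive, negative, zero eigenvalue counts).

Answer: (2, 1, 0)

Derivation:
step 0: pivot 2 → sign +
step 1: pivot -5 → sign −
step 2: pivot 1/5 → sign +
signature = (2, 1, 0)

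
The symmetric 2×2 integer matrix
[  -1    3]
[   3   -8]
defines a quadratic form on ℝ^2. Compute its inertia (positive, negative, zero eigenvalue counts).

step 0: pivot -1 → sign −
step 1: pivot 1 → sign +
signature = (1, 1, 0)

Answer: (1, 1, 0)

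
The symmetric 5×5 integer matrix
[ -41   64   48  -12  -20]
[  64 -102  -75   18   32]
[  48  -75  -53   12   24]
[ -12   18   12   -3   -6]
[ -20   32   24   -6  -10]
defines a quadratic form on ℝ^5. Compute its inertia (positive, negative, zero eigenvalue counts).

Answer: (1, 4, 0)

Derivation:
step 0: pivot -41 → sign −
step 1: pivot -86/41 → sign −
step 2: pivot 275/86 → sign +
step 3: pivot -141/275 → sign −
step 4: pivot -2/47 → sign −
signature = (1, 4, 0)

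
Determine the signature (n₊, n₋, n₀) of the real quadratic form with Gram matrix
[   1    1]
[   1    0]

Answer: (1, 1, 0)

Derivation:
step 0: pivot 1 → sign +
step 1: pivot -1 → sign −
signature = (1, 1, 0)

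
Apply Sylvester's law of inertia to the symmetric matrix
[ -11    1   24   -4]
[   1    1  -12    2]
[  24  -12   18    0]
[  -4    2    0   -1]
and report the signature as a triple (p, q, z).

step 0: pivot -11 → sign −
step 1: pivot 12/11 → sign +
step 2: pivot -18 → sign −
step 3: row/col 3 already zero → sign 0
signature = (1, 2, 1)

Answer: (1, 2, 1)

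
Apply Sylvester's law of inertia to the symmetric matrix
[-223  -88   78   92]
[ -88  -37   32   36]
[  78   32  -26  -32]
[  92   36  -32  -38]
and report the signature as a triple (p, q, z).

Answer: (1, 3, 0)

Derivation:
step 0: pivot -223 → sign −
step 1: pivot -507/223 → sign −
step 2: pivot 982/507 → sign +
step 3: pivot -2/491 → sign −
signature = (1, 3, 0)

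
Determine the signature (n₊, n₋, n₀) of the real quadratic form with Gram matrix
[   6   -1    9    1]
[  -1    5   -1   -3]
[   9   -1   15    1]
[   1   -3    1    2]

step 0: pivot 6 → sign +
step 1: pivot 29/6 → sign +
step 2: pivot 42/29 → sign +
step 3: pivot 1/7 → sign +
signature = (4, 0, 0)

Answer: (4, 0, 0)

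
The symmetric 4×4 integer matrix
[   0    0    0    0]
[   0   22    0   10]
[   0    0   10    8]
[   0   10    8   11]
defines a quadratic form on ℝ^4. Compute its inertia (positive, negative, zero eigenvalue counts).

step 0: pivot 22 → sign +
step 1: pivot 10 → sign +
step 2: pivot 3/55 → sign +
step 3: row/col 3 already zero → sign 0
signature = (3, 0, 1)

Answer: (3, 0, 1)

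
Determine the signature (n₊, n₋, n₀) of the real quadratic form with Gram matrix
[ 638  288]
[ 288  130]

step 0: pivot 638 → sign +
step 1: pivot -2/319 → sign −
signature = (1, 1, 0)

Answer: (1, 1, 0)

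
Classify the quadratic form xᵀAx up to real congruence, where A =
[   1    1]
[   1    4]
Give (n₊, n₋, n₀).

step 0: pivot 1 → sign +
step 1: pivot 3 → sign +
signature = (2, 0, 0)

Answer: (2, 0, 0)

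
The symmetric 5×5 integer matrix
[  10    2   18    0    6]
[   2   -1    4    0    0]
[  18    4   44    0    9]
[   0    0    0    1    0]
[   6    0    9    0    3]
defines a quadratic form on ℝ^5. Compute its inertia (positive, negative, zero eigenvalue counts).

step 0: pivot 10 → sign +
step 1: pivot -7/5 → sign −
step 2: pivot 82/7 → sign +
step 3: pivot 1 → sign +
step 4: pivot 3/82 → sign +
signature = (4, 1, 0)

Answer: (4, 1, 0)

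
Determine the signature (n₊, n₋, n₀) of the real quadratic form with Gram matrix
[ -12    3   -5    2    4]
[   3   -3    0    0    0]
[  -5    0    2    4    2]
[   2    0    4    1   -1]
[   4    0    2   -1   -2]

Answer: (1, 4, 0)

Derivation:
step 0: pivot -12 → sign −
step 1: pivot -9/4 → sign −
step 2: pivot 43/9 → sign +
step 3: pivot -13/43 → sign −
step 4: pivot -3/13 → sign −
signature = (1, 4, 0)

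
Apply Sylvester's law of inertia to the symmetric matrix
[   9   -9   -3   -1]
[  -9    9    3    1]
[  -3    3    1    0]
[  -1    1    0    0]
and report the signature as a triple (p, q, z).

step 0: pivot 9 → sign +
step 1: pivot -1/9 → sign −
step 2: pivot 1 → sign +
step 3: row/col 3 already zero → sign 0
signature = (2, 1, 1)

Answer: (2, 1, 1)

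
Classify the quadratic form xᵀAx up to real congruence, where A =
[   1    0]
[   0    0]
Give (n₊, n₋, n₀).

step 0: pivot 1 → sign +
step 1: row/col 1 already zero → sign 0
signature = (1, 0, 1)

Answer: (1, 0, 1)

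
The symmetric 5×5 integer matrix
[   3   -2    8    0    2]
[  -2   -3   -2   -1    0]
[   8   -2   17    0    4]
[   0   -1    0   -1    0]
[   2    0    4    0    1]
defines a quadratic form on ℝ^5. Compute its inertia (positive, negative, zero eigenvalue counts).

Answer: (2, 3, 0)

Derivation:
step 0: pivot 3 → sign +
step 1: pivot -13/3 → sign −
step 2: pivot -23/13 → sign −
step 3: pivot -10/23 → sign −
step 4: pivot 1/5 → sign +
signature = (2, 3, 0)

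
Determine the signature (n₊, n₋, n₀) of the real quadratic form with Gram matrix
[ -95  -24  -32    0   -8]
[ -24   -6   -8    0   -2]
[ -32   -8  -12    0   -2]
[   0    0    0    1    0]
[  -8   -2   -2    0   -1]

step 0: pivot -95 → sign −
step 1: pivot 6/95 → sign +
step 2: pivot -4/3 → sign −
step 3: pivot 1 → sign +
step 4: row/col 4 already zero → sign 0
signature = (2, 2, 1)

Answer: (2, 2, 1)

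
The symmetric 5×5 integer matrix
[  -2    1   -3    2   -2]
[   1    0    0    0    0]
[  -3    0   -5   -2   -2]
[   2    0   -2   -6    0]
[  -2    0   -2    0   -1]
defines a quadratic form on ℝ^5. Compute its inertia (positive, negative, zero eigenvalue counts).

step 0: pivot -2 → sign −
step 1: pivot 1/2 → sign +
step 2: pivot -5 → sign −
step 3: pivot -26/5 → sign −
step 4: pivot -1/13 → sign −
signature = (1, 4, 0)

Answer: (1, 4, 0)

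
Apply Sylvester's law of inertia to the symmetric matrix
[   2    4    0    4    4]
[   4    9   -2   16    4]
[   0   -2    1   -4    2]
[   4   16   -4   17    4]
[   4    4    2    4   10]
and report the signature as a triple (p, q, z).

Answer: (3, 2, 0)

Derivation:
step 0: pivot 2 → sign +
step 1: pivot 1 → sign +
step 2: pivot -3 → sign −
step 3: pivot -7 → sign −
step 4: pivot 2/7 → sign +
signature = (3, 2, 0)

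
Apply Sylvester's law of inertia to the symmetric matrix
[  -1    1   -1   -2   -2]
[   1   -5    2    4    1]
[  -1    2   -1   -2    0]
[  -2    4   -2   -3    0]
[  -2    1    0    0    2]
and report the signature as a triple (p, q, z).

step 0: pivot -1 → sign −
step 1: pivot -4 → sign −
step 2: pivot 1/4 → sign +
step 3: pivot 1 → sign +
step 4: pivot -6 → sign −
signature = (2, 3, 0)

Answer: (2, 3, 0)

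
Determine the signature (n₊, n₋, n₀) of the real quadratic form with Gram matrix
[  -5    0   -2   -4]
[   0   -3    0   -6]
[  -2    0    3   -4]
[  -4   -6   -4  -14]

Answer: (1, 3, 0)

Derivation:
step 0: pivot -5 → sign −
step 1: pivot -3 → sign −
step 2: pivot 19/5 → sign +
step 3: pivot -6/19 → sign −
signature = (1, 3, 0)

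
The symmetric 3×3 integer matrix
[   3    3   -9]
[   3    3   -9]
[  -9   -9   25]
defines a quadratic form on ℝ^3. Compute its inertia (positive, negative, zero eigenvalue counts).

step 0: pivot 3 → sign +
step 1: pivot -2 → sign −
step 2: row/col 2 already zero → sign 0
signature = (1, 1, 1)

Answer: (1, 1, 1)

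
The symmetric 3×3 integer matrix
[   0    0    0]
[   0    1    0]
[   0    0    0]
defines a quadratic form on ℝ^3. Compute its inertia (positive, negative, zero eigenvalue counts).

step 0: pivot 1 → sign +
step 1: row/col 1 already zero → sign 0
step 2: row/col 2 already zero → sign 0
signature = (1, 0, 2)

Answer: (1, 0, 2)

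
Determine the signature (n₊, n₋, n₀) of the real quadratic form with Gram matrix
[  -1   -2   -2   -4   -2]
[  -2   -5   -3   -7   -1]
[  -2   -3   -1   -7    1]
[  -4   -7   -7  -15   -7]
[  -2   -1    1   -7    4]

Answer: (3, 2, 0)

Derivation:
step 0: pivot -1 → sign −
step 1: pivot -1 → sign −
step 2: pivot 4 → sign +
step 3: pivot 1 → sign +
step 4: pivot 1 → sign +
signature = (3, 2, 0)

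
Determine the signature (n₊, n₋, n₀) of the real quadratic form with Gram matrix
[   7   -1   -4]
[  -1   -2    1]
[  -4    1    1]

Answer: (1, 2, 0)

Derivation:
step 0: pivot 7 → sign +
step 1: pivot -15/7 → sign −
step 2: pivot -6/5 → sign −
signature = (1, 2, 0)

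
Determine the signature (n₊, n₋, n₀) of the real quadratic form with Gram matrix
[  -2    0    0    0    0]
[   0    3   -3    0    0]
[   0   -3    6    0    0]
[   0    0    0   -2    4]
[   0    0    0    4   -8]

Answer: (2, 2, 1)

Derivation:
step 0: pivot -2 → sign −
step 1: pivot 3 → sign +
step 2: pivot 3 → sign +
step 3: pivot -2 → sign −
step 4: row/col 4 already zero → sign 0
signature = (2, 2, 1)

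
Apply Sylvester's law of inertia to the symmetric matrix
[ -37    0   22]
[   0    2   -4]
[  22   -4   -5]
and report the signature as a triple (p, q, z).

Answer: (2, 1, 0)

Derivation:
step 0: pivot -37 → sign −
step 1: pivot 2 → sign +
step 2: pivot 3/37 → sign +
signature = (2, 1, 0)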